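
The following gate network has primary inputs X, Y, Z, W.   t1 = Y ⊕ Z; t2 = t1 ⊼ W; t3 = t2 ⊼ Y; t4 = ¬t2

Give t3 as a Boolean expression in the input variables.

t1 = Y ⊕ Z
t2 = t1 ⊼ W = (Y ⊕ Z) ⊼ W
t3 = t2 ⊼ Y = ((Y ⊕ Z) ⊼ W) ⊼ Y

((Y ⊕ Z) ⊼ W) ⊼ Y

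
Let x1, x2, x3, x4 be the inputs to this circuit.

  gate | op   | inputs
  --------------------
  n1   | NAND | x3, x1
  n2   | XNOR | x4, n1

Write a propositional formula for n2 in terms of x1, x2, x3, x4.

n1 = x3 NAND x1
n2 = x4 XNOR n1 = x4 XNOR (x3 NAND x1)

x4 XNOR (x3 NAND x1)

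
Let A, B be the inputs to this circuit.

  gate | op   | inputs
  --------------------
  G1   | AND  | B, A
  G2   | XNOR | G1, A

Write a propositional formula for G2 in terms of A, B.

G1 = B AND A
G2 = G1 XNOR A = (B AND A) XNOR A

(B AND A) XNOR A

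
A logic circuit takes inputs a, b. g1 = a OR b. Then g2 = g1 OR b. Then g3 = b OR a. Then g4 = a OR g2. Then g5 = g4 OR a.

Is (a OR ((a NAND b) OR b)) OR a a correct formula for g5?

No

g1 = a OR b
g2 = g1 OR b = (a OR b) OR b
g4 = a OR g2 = a OR ((a OR b) OR b)
g5 = g4 OR a = (a OR ((a OR b) OR b)) OR a
At a=0, b=0: circuit gives 0, formula gives 1.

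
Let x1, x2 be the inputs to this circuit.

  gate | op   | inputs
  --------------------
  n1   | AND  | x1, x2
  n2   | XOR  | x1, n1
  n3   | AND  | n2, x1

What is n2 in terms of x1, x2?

x1 XOR (x1 AND x2)

n1 = x1 AND x2
n2 = x1 XOR n1 = x1 XOR (x1 AND x2)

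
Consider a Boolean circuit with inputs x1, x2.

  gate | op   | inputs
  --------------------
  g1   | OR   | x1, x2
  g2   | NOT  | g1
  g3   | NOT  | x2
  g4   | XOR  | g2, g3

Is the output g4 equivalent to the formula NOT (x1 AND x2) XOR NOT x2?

No

g1 = x1 OR x2
g2 = NOT g1 = NOT (x1 OR x2)
g3 = NOT x2
g4 = g2 XOR g3 = NOT (x1 OR x2) XOR NOT x2
At x1=0, x2=1: circuit gives 0, formula gives 1.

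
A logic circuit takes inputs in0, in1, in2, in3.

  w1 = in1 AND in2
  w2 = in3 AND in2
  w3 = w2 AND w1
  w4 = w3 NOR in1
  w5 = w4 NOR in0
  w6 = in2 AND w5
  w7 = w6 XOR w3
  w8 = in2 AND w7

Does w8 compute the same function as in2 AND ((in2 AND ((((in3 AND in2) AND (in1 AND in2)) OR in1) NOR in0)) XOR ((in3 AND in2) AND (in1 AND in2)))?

w1 = in1 AND in2
w2 = in3 AND in2
w3 = w2 AND w1 = (in3 AND in2) AND (in1 AND in2)
w4 = w3 NOR in1 = ((in3 AND in2) AND (in1 AND in2)) NOR in1
w5 = w4 NOR in0 = (((in3 AND in2) AND (in1 AND in2)) NOR in1) NOR in0
w6 = in2 AND w5 = in2 AND ((((in3 AND in2) AND (in1 AND in2)) NOR in1) NOR in0)
w7 = w6 XOR w3 = (in2 AND ((((in3 AND in2) AND (in1 AND in2)) NOR in1) NOR in0)) XOR ((in3 AND in2) AND (in1 AND in2))
w8 = in2 AND w7 = in2 AND ((in2 AND ((((in3 AND in2) AND (in1 AND in2)) NOR in1) NOR in0)) XOR ((in3 AND in2) AND (in1 AND in2)))
At in0=0, in1=0, in2=1, in3=0: circuit gives 0, formula gives 1.

No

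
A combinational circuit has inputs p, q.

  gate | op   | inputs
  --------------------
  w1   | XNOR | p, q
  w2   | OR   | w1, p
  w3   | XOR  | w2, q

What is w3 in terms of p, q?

w1 = p XNOR q
w2 = w1 OR p = (p XNOR q) OR p
w3 = w2 XOR q = ((p XNOR q) OR p) XOR q

((p XNOR q) OR p) XOR q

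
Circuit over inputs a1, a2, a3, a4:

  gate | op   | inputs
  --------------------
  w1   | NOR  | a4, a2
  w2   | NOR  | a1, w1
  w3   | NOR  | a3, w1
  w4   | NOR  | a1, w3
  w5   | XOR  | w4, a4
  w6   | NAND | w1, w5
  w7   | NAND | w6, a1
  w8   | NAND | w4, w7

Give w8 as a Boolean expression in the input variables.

w1 = a4 NOR a2
w3 = a3 NOR w1 = a3 NOR (a4 NOR a2)
w4 = a1 NOR w3 = a1 NOR (a3 NOR (a4 NOR a2))
w5 = w4 XOR a4 = (a1 NOR (a3 NOR (a4 NOR a2))) XOR a4
w6 = w1 NAND w5 = (a4 NOR a2) NAND ((a1 NOR (a3 NOR (a4 NOR a2))) XOR a4)
w7 = w6 NAND a1 = ((a4 NOR a2) NAND ((a1 NOR (a3 NOR (a4 NOR a2))) XOR a4)) NAND a1
w8 = w4 NAND w7 = (a1 NOR (a3 NOR (a4 NOR a2))) NAND (((a4 NOR a2) NAND ((a1 NOR (a3 NOR (a4 NOR a2))) XOR a4)) NAND a1)

(a1 NOR (a3 NOR (a4 NOR a2))) NAND (((a4 NOR a2) NAND ((a1 NOR (a3 NOR (a4 NOR a2))) XOR a4)) NAND a1)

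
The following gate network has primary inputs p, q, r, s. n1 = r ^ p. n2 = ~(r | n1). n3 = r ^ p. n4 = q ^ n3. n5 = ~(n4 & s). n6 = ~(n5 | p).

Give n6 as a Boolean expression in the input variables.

n3 = r ^ p
n4 = q ^ n3 = q ^ (r ^ p)
n5 = ~(n4 & s) = ~((q ^ (r ^ p)) & s)
n6 = ~(n5 | p) = ~((~((q ^ (r ^ p)) & s)) | p)

~((~((q ^ (r ^ p)) & s)) | p)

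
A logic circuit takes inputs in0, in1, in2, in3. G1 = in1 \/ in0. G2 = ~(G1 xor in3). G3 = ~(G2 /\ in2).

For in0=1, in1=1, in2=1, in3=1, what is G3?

0

G1 = 1 \/ 1 = 1
G2 = ~(1 xor 1) = 1
G3 = ~(1 /\ 1) = 0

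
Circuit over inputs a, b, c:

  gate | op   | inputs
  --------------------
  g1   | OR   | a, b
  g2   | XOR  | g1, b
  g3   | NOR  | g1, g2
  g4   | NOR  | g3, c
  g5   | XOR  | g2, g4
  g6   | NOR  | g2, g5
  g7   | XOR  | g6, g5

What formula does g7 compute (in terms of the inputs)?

g1 = a OR b
g2 = g1 XOR b = (a OR b) XOR b
g3 = g1 NOR g2 = (a OR b) NOR ((a OR b) XOR b)
g4 = g3 NOR c = ((a OR b) NOR ((a OR b) XOR b)) NOR c
g5 = g2 XOR g4 = ((a OR b) XOR b) XOR (((a OR b) NOR ((a OR b) XOR b)) NOR c)
g6 = g2 NOR g5 = ((a OR b) XOR b) NOR (((a OR b) XOR b) XOR (((a OR b) NOR ((a OR b) XOR b)) NOR c))
g7 = g6 XOR g5 = (((a OR b) XOR b) NOR (((a OR b) XOR b) XOR (((a OR b) NOR ((a OR b) XOR b)) NOR c))) XOR (((a OR b) XOR b) XOR (((a OR b) NOR ((a OR b) XOR b)) NOR c))

(((a OR b) XOR b) NOR (((a OR b) XOR b) XOR (((a OR b) NOR ((a OR b) XOR b)) NOR c))) XOR (((a OR b) XOR b) XOR (((a OR b) NOR ((a OR b) XOR b)) NOR c))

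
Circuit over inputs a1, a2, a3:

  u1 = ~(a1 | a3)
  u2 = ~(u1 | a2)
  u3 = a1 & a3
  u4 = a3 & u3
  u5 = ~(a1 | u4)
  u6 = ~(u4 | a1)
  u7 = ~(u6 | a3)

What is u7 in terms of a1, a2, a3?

u3 = a1 & a3
u4 = a3 & u3 = a3 & (a1 & a3)
u6 = ~(u4 | a1) = ~((a3 & (a1 & a3)) | a1)
u7 = ~(u6 | a3) = ~((~((a3 & (a1 & a3)) | a1)) | a3)

~((~((a3 & (a1 & a3)) | a1)) | a3)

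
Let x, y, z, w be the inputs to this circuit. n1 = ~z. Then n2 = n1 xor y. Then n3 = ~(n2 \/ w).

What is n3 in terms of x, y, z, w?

n1 = ~z
n2 = n1 xor y = ~z xor y
n3 = ~(n2 \/ w) = ~((~z xor y) \/ w)

~((~z xor y) \/ w)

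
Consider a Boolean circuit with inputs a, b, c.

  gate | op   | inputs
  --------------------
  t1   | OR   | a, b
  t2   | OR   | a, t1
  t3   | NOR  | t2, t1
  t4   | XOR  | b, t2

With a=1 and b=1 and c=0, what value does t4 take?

0

t1 = 1 OR 1 = 1
t2 = 1 OR 1 = 1
t4 = 1 XOR 1 = 0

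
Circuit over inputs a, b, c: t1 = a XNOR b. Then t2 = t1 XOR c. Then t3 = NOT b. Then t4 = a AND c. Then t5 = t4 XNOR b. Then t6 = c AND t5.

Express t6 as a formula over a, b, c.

c AND ((a AND c) XNOR b)

t4 = a AND c
t5 = t4 XNOR b = (a AND c) XNOR b
t6 = c AND t5 = c AND ((a AND c) XNOR b)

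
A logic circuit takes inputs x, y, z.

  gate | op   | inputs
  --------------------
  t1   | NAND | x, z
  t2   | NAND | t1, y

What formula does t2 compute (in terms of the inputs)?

t1 = x NAND z
t2 = t1 NAND y = (x NAND z) NAND y

(x NAND z) NAND y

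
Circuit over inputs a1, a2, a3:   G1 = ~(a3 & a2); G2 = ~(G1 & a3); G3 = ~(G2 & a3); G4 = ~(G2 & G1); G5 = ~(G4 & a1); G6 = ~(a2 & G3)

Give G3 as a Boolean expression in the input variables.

G1 = ~(a3 & a2)
G2 = ~(G1 & a3) = ~((~(a3 & a2)) & a3)
G3 = ~(G2 & a3) = ~((~((~(a3 & a2)) & a3)) & a3)

~((~((~(a3 & a2)) & a3)) & a3)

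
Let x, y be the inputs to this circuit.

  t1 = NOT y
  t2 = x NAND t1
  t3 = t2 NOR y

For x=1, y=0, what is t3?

t1 = NOT 0 = 1
t2 = 1 NAND 1 = 0
t3 = 0 NOR 0 = 1

1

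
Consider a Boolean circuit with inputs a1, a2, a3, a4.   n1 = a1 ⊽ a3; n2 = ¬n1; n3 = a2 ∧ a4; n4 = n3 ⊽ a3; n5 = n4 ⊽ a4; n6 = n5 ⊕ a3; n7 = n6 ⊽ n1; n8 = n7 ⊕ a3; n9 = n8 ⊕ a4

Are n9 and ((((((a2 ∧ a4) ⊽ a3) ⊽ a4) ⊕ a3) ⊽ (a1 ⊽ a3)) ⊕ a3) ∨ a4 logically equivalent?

n1 = a1 ⊽ a3
n3 = a2 ∧ a4
n4 = n3 ⊽ a3 = (a2 ∧ a4) ⊽ a3
n5 = n4 ⊽ a4 = ((a2 ∧ a4) ⊽ a3) ⊽ a4
n6 = n5 ⊕ a3 = (((a2 ∧ a4) ⊽ a3) ⊽ a4) ⊕ a3
n7 = n6 ⊽ n1 = ((((a2 ∧ a4) ⊽ a3) ⊽ a4) ⊕ a3) ⊽ (a1 ⊽ a3)
n8 = n7 ⊕ a3 = (((((a2 ∧ a4) ⊽ a3) ⊽ a4) ⊕ a3) ⊽ (a1 ⊽ a3)) ⊕ a3
n9 = n8 ⊕ a4 = ((((((a2 ∧ a4) ⊽ a3) ⊽ a4) ⊕ a3) ⊽ (a1 ⊽ a3)) ⊕ a3) ⊕ a4
At a1=0, a2=0, a3=1, a4=1: circuit gives 0, formula gives 1.

No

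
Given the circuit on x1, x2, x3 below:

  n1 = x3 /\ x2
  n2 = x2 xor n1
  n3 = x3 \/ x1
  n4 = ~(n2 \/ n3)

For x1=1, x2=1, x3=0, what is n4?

0

n1 = 0 /\ 1 = 0
n2 = 1 xor 0 = 1
n3 = 0 \/ 1 = 1
n4 = ~(1 \/ 1) = 0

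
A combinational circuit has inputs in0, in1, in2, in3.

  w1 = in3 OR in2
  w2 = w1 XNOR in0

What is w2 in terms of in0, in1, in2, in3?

w1 = in3 OR in2
w2 = w1 XNOR in0 = (in3 OR in2) XNOR in0

(in3 OR in2) XNOR in0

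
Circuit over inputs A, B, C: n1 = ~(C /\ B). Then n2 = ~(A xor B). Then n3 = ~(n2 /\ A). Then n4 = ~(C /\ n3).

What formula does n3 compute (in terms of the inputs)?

n2 = ~(A xor B)
n3 = ~(n2 /\ A) = ~((~(A xor B)) /\ A)

~((~(A xor B)) /\ A)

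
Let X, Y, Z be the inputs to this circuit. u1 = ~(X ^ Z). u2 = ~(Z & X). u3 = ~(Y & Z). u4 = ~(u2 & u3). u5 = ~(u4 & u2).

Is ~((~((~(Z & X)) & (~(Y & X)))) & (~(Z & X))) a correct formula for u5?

u2 = ~(Z & X)
u3 = ~(Y & Z)
u4 = ~(u2 & u3) = ~((~(Z & X)) & (~(Y & Z)))
u5 = ~(u4 & u2) = ~((~((~(Z & X)) & (~(Y & Z)))) & (~(Z & X)))
At X=0, Y=1, Z=1: circuit gives 0, formula gives 1.

No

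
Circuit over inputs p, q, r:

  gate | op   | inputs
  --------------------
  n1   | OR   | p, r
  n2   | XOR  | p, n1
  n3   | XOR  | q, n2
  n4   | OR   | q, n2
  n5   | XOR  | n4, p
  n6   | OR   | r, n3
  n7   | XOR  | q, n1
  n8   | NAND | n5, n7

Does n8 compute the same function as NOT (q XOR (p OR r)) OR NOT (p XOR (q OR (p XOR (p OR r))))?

n1 = p OR r
n2 = p XOR n1 = p XOR (p OR r)
n4 = q OR n2 = q OR (p XOR (p OR r))
n5 = n4 XOR p = (q OR (p XOR (p OR r))) XOR p
n7 = q XOR n1 = q XOR (p OR r)
n8 = n5 NAND n7 = ((q OR (p XOR (p OR r))) XOR p) NAND (q XOR (p OR r))
At p=0, q=0, r=1: circuit gives 0, formula gives 0.
At p=0, q=0, r=0: circuit gives 1, formula gives 1.
Agrees on all 8 inputs.

Yes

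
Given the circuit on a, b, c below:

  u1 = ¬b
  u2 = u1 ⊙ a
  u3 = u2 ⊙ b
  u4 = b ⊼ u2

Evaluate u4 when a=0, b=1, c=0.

0

u1 = ¬1 = 0
u2 = 0 ⊙ 0 = 1
u4 = 1 ⊼ 1 = 0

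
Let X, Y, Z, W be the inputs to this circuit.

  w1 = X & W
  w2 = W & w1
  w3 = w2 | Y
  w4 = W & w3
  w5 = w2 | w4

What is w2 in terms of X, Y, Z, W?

W & (X & W)

w1 = X & W
w2 = W & w1 = W & (X & W)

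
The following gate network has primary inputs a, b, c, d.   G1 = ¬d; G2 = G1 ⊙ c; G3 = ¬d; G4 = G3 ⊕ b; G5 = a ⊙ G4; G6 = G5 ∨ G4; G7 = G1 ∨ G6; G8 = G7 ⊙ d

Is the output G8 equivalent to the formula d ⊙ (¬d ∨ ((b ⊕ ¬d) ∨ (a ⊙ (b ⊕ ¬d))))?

G1 = ¬d
G3 = ¬d
G4 = G3 ⊕ b = ¬d ⊕ b
G5 = a ⊙ G4 = a ⊙ (¬d ⊕ b)
G6 = G5 ∨ G4 = (a ⊙ (¬d ⊕ b)) ∨ (¬d ⊕ b)
G7 = G1 ∨ G6 = ¬d ∨ ((a ⊙ (¬d ⊕ b)) ∨ (¬d ⊕ b))
G8 = G7 ⊙ d = (¬d ∨ ((a ⊙ (¬d ⊕ b)) ∨ (¬d ⊕ b))) ⊙ d
At a=0, b=0, c=0, d=0: circuit gives 0, formula gives 0.
At a=0, b=0, c=0, d=1: circuit gives 1, formula gives 1.
Agrees on all 16 inputs.

Yes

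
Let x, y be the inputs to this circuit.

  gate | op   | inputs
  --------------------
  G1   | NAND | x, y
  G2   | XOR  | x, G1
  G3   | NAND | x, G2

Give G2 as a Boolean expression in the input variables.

G1 = x NAND y
G2 = x XOR G1 = x XOR (x NAND y)

x XOR (x NAND y)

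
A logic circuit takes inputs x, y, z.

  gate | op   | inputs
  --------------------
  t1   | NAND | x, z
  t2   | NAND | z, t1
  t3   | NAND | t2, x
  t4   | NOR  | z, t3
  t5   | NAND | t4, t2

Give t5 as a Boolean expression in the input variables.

t1 = x NAND z
t2 = z NAND t1 = z NAND (x NAND z)
t3 = t2 NAND x = (z NAND (x NAND z)) NAND x
t4 = z NOR t3 = z NOR ((z NAND (x NAND z)) NAND x)
t5 = t4 NAND t2 = (z NOR ((z NAND (x NAND z)) NAND x)) NAND (z NAND (x NAND z))

(z NOR ((z NAND (x NAND z)) NAND x)) NAND (z NAND (x NAND z))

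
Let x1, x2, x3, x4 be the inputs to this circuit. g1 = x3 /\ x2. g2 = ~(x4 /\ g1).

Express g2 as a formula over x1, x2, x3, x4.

~(x4 /\ (x3 /\ x2))

g1 = x3 /\ x2
g2 = ~(x4 /\ g1) = ~(x4 /\ (x3 /\ x2))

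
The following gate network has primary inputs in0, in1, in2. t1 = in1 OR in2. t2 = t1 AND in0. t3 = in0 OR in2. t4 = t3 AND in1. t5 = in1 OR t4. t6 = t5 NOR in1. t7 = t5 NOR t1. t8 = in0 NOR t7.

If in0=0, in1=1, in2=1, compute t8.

t1 = 1 OR 1 = 1
t3 = 0 OR 1 = 1
t4 = 1 AND 1 = 1
t5 = 1 OR 1 = 1
t7 = 1 NOR 1 = 0
t8 = 0 NOR 0 = 1

1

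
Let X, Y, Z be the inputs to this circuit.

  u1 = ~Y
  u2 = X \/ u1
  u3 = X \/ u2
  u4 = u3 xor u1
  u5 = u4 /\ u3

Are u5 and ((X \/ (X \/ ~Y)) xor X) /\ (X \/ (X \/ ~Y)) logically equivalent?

No

u1 = ~Y
u2 = X \/ u1 = X \/ ~Y
u3 = X \/ u2 = X \/ (X \/ ~Y)
u4 = u3 xor u1 = (X \/ (X \/ ~Y)) xor ~Y
u5 = u4 /\ u3 = ((X \/ (X \/ ~Y)) xor ~Y) /\ (X \/ (X \/ ~Y))
At X=0, Y=0, Z=0: circuit gives 0, formula gives 1.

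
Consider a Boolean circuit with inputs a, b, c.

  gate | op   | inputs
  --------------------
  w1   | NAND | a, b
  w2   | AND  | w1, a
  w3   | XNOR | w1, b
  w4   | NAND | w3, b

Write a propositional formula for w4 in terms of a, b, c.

w1 = a NAND b
w3 = w1 XNOR b = (a NAND b) XNOR b
w4 = w3 NAND b = ((a NAND b) XNOR b) NAND b

((a NAND b) XNOR b) NAND b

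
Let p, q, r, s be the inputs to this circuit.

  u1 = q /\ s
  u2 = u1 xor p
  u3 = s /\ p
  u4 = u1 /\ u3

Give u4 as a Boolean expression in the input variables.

(q /\ s) /\ (s /\ p)

u1 = q /\ s
u3 = s /\ p
u4 = u1 /\ u3 = (q /\ s) /\ (s /\ p)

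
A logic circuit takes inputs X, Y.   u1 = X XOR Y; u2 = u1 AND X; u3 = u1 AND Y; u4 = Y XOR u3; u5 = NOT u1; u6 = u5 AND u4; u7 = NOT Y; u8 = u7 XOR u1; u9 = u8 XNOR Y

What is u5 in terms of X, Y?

NOT (X XOR Y)

u1 = X XOR Y
u5 = NOT u1 = NOT (X XOR Y)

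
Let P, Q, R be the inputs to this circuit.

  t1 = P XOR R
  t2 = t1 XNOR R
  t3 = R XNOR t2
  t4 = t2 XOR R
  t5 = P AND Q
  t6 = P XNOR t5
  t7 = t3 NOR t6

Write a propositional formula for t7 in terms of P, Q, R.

t1 = P XOR R
t2 = t1 XNOR R = (P XOR R) XNOR R
t3 = R XNOR t2 = R XNOR ((P XOR R) XNOR R)
t5 = P AND Q
t6 = P XNOR t5 = P XNOR (P AND Q)
t7 = t3 NOR t6 = (R XNOR ((P XOR R) XNOR R)) NOR (P XNOR (P AND Q))

(R XNOR ((P XOR R) XNOR R)) NOR (P XNOR (P AND Q))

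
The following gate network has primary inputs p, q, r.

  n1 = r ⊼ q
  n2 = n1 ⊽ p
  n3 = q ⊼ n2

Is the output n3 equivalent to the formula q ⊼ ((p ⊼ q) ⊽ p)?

n1 = r ⊼ q
n2 = n1 ⊽ p = (r ⊼ q) ⊽ p
n3 = q ⊼ n2 = q ⊼ ((r ⊼ q) ⊽ p)
At p=0, q=1, r=1: circuit gives 0, formula gives 1.

No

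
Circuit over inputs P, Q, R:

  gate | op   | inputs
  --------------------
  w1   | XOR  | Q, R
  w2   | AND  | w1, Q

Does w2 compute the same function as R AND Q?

w1 = Q XOR R
w2 = w1 AND Q = (Q XOR R) AND Q
At P=0, Q=1, R=0: circuit gives 1, formula gives 0.

No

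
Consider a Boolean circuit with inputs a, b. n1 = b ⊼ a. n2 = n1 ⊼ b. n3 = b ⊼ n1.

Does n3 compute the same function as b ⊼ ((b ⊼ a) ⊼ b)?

n1 = b ⊼ a
n3 = b ⊼ n1 = b ⊼ (b ⊼ a)
At a=0, b=1: circuit gives 0, formula gives 1.

No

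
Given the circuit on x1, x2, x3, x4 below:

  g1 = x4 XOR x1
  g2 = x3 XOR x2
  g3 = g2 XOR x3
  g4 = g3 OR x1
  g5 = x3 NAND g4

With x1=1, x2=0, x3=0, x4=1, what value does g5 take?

g2 = 0 XOR 0 = 0
g3 = 0 XOR 0 = 0
g4 = 0 OR 1 = 1
g5 = 0 NAND 1 = 1

1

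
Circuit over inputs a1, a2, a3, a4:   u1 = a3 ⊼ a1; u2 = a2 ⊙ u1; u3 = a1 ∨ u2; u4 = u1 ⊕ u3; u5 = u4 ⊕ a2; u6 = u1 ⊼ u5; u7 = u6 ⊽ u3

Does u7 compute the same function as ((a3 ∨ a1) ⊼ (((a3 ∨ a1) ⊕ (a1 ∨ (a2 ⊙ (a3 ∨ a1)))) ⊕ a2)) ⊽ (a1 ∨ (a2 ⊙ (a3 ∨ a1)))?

No

u1 = a3 ⊼ a1
u2 = a2 ⊙ u1 = a2 ⊙ (a3 ⊼ a1)
u3 = a1 ∨ u2 = a1 ∨ (a2 ⊙ (a3 ⊼ a1))
u4 = u1 ⊕ u3 = (a3 ⊼ a1) ⊕ (a1 ∨ (a2 ⊙ (a3 ⊼ a1)))
u5 = u4 ⊕ a2 = ((a3 ⊼ a1) ⊕ (a1 ∨ (a2 ⊙ (a3 ⊼ a1)))) ⊕ a2
u6 = u1 ⊼ u5 = (a3 ⊼ a1) ⊼ (((a3 ⊼ a1) ⊕ (a1 ∨ (a2 ⊙ (a3 ⊼ a1)))) ⊕ a2)
u7 = u6 ⊽ u3 = ((a3 ⊼ a1) ⊼ (((a3 ⊼ a1) ⊕ (a1 ∨ (a2 ⊙ (a3 ⊼ a1)))) ⊕ a2)) ⊽ (a1 ∨ (a2 ⊙ (a3 ⊼ a1)))
At a1=0, a2=0, a3=0, a4=0: circuit gives 1, formula gives 0.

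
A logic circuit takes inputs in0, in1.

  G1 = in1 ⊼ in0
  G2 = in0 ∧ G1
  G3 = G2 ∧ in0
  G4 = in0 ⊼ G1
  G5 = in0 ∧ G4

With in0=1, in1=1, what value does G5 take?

G1 = 1 ⊼ 1 = 0
G4 = 1 ⊼ 0 = 1
G5 = 1 ∧ 1 = 1

1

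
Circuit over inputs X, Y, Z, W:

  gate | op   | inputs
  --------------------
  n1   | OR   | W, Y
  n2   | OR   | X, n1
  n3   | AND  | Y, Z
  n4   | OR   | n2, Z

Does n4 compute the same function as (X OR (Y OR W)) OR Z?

Yes

n1 = W OR Y
n2 = X OR n1 = X OR (W OR Y)
n4 = n2 OR Z = (X OR (W OR Y)) OR Z
At X=0, Y=0, Z=0, W=0: circuit gives 0, formula gives 0.
At X=0, Y=0, Z=0, W=1: circuit gives 1, formula gives 1.
Agrees on all 16 inputs.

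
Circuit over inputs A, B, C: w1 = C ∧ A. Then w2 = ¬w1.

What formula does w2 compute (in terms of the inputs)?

¬(C ∧ A)

w1 = C ∧ A
w2 = ¬w1 = ¬(C ∧ A)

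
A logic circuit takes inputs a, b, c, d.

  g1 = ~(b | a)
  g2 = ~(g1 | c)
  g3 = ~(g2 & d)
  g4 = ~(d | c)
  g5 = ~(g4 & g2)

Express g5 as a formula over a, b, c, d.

~((~(d | c)) & (~((~(b | a)) | c)))

g1 = ~(b | a)
g2 = ~(g1 | c) = ~((~(b | a)) | c)
g4 = ~(d | c)
g5 = ~(g4 & g2) = ~((~(d | c)) & (~((~(b | a)) | c)))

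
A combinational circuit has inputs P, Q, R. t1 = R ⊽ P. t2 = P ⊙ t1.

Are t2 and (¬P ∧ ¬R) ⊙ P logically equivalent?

Yes

t1 = R ⊽ P
t2 = P ⊙ t1 = P ⊙ (R ⊽ P)
At P=0, Q=0, R=0: circuit gives 0, formula gives 0.
At P=0, Q=0, R=1: circuit gives 1, formula gives 1.
Agrees on all 8 inputs.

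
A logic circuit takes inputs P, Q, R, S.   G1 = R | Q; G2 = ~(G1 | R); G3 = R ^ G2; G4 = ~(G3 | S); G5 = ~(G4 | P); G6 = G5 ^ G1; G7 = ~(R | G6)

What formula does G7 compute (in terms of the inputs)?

G1 = R | Q
G2 = ~(G1 | R) = ~((R | Q) | R)
G3 = R ^ G2 = R ^ (~((R | Q) | R))
G4 = ~(G3 | S) = ~((R ^ (~((R | Q) | R))) | S)
G5 = ~(G4 | P) = ~((~((R ^ (~((R | Q) | R))) | S)) | P)
G6 = G5 ^ G1 = (~((~((R ^ (~((R | Q) | R))) | S)) | P)) ^ (R | Q)
G7 = ~(R | G6) = ~(R | ((~((~((R ^ (~((R | Q) | R))) | S)) | P)) ^ (R | Q)))

~(R | ((~((~((R ^ (~((R | Q) | R))) | S)) | P)) ^ (R | Q)))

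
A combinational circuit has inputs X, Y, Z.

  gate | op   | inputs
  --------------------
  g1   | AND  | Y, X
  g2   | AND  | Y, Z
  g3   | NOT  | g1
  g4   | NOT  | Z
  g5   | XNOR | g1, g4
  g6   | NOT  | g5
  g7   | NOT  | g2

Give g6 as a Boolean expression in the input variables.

g1 = Y AND X
g4 = NOT Z
g5 = g1 XNOR g4 = (Y AND X) XNOR NOT Z
g6 = NOT g5 = NOT ((Y AND X) XNOR NOT Z)

NOT ((Y AND X) XNOR NOT Z)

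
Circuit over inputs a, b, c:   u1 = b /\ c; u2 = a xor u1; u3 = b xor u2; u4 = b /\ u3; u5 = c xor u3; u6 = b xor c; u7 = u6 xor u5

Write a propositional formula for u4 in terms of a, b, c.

b /\ (b xor (a xor (b /\ c)))

u1 = b /\ c
u2 = a xor u1 = a xor (b /\ c)
u3 = b xor u2 = b xor (a xor (b /\ c))
u4 = b /\ u3 = b /\ (b xor (a xor (b /\ c)))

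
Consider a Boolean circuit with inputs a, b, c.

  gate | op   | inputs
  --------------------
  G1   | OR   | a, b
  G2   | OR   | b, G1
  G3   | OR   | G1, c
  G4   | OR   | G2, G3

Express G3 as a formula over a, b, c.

G1 = a OR b
G3 = G1 OR c = (a OR b) OR c

(a OR b) OR c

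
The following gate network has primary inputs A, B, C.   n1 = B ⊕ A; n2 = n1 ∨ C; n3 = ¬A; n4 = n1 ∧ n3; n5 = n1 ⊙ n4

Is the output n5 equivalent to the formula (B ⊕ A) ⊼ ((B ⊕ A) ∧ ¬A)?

n1 = B ⊕ A
n3 = ¬A
n4 = n1 ∧ n3 = (B ⊕ A) ∧ ¬A
n5 = n1 ⊙ n4 = (B ⊕ A) ⊙ ((B ⊕ A) ∧ ¬A)
At A=0, B=1, C=0: circuit gives 1, formula gives 0.

No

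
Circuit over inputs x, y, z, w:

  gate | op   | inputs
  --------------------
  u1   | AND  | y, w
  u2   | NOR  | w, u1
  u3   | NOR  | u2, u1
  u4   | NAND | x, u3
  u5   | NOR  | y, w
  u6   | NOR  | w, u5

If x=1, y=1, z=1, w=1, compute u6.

u5 = 1 NOR 1 = 0
u6 = 1 NOR 0 = 0

0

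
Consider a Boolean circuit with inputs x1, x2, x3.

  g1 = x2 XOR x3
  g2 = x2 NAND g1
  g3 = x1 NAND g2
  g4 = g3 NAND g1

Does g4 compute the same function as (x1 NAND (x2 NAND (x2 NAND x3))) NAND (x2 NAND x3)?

g1 = x2 XOR x3
g2 = x2 NAND g1 = x2 NAND (x2 XOR x3)
g3 = x1 NAND g2 = x1 NAND (x2 NAND (x2 XOR x3))
g4 = g3 NAND g1 = (x1 NAND (x2 NAND (x2 XOR x3))) NAND (x2 XOR x3)
At x1=0, x2=0, x3=0: circuit gives 1, formula gives 0.

No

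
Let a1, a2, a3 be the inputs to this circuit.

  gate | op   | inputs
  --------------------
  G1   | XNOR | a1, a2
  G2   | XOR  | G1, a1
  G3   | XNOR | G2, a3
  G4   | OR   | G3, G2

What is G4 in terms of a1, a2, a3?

(((a1 XNOR a2) XOR a1) XNOR a3) OR ((a1 XNOR a2) XOR a1)

G1 = a1 XNOR a2
G2 = G1 XOR a1 = (a1 XNOR a2) XOR a1
G3 = G2 XNOR a3 = ((a1 XNOR a2) XOR a1) XNOR a3
G4 = G3 OR G2 = (((a1 XNOR a2) XOR a1) XNOR a3) OR ((a1 XNOR a2) XOR a1)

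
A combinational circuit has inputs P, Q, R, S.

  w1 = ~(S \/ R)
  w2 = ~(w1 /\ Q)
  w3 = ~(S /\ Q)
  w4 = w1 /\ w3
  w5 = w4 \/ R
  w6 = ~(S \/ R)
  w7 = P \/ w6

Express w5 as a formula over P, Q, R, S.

w1 = ~(S \/ R)
w3 = ~(S /\ Q)
w4 = w1 /\ w3 = (~(S \/ R)) /\ (~(S /\ Q))
w5 = w4 \/ R = ((~(S \/ R)) /\ (~(S /\ Q))) \/ R

((~(S \/ R)) /\ (~(S /\ Q))) \/ R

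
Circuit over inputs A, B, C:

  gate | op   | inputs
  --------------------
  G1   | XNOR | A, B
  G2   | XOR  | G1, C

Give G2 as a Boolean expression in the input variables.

(A XNOR B) XOR C

G1 = A XNOR B
G2 = G1 XOR C = (A XNOR B) XOR C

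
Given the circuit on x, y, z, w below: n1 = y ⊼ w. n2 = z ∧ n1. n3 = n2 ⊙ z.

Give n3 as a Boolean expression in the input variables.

n1 = y ⊼ w
n2 = z ∧ n1 = z ∧ (y ⊼ w)
n3 = n2 ⊙ z = (z ∧ (y ⊼ w)) ⊙ z

(z ∧ (y ⊼ w)) ⊙ z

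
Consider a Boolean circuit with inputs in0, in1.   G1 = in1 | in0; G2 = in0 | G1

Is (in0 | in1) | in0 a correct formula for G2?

Yes

G1 = in1 | in0
G2 = in0 | G1 = in0 | (in1 | in0)
At in0=0, in1=0: circuit gives 0, formula gives 0.
At in0=0, in1=1: circuit gives 1, formula gives 1.
Agrees on all 4 inputs.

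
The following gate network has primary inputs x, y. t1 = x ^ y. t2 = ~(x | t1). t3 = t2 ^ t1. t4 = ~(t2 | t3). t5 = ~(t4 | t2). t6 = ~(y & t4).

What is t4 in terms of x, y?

t1 = x ^ y
t2 = ~(x | t1) = ~(x | (x ^ y))
t3 = t2 ^ t1 = (~(x | (x ^ y))) ^ (x ^ y)
t4 = ~(t2 | t3) = ~((~(x | (x ^ y))) | ((~(x | (x ^ y))) ^ (x ^ y)))

~((~(x | (x ^ y))) | ((~(x | (x ^ y))) ^ (x ^ y)))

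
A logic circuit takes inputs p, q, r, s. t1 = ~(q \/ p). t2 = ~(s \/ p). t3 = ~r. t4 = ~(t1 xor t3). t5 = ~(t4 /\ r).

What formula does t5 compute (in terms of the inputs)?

t1 = ~(q \/ p)
t3 = ~r
t4 = ~(t1 xor t3) = ~((~(q \/ p)) xor ~r)
t5 = ~(t4 /\ r) = ~((~((~(q \/ p)) xor ~r)) /\ r)

~((~((~(q \/ p)) xor ~r)) /\ r)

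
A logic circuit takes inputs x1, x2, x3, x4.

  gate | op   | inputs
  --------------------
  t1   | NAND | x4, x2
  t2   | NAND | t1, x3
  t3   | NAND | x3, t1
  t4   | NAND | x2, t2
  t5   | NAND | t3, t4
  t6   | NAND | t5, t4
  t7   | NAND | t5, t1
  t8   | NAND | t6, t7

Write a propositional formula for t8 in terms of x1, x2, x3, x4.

(((x3 NAND (x4 NAND x2)) NAND (x2 NAND ((x4 NAND x2) NAND x3))) NAND (x2 NAND ((x4 NAND x2) NAND x3))) NAND (((x3 NAND (x4 NAND x2)) NAND (x2 NAND ((x4 NAND x2) NAND x3))) NAND (x4 NAND x2))

t1 = x4 NAND x2
t2 = t1 NAND x3 = (x4 NAND x2) NAND x3
t3 = x3 NAND t1 = x3 NAND (x4 NAND x2)
t4 = x2 NAND t2 = x2 NAND ((x4 NAND x2) NAND x3)
t5 = t3 NAND t4 = (x3 NAND (x4 NAND x2)) NAND (x2 NAND ((x4 NAND x2) NAND x3))
t6 = t5 NAND t4 = ((x3 NAND (x4 NAND x2)) NAND (x2 NAND ((x4 NAND x2) NAND x3))) NAND (x2 NAND ((x4 NAND x2) NAND x3))
t7 = t5 NAND t1 = ((x3 NAND (x4 NAND x2)) NAND (x2 NAND ((x4 NAND x2) NAND x3))) NAND (x4 NAND x2)
t8 = t6 NAND t7 = (((x3 NAND (x4 NAND x2)) NAND (x2 NAND ((x4 NAND x2) NAND x3))) NAND (x2 NAND ((x4 NAND x2) NAND x3))) NAND (((x3 NAND (x4 NAND x2)) NAND (x2 NAND ((x4 NAND x2) NAND x3))) NAND (x4 NAND x2))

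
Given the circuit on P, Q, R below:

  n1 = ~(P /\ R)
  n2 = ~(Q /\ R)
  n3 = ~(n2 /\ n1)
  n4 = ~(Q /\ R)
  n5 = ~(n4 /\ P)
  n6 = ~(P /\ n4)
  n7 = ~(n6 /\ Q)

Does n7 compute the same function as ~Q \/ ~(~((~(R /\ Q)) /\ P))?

n4 = ~(Q /\ R)
n6 = ~(P /\ n4) = ~(P /\ (~(Q /\ R)))
n7 = ~(n6 /\ Q) = ~((~(P /\ (~(Q /\ R)))) /\ Q)
At P=0, Q=1, R=0: circuit gives 0, formula gives 0.
At P=0, Q=0, R=0: circuit gives 1, formula gives 1.
Agrees on all 8 inputs.

Yes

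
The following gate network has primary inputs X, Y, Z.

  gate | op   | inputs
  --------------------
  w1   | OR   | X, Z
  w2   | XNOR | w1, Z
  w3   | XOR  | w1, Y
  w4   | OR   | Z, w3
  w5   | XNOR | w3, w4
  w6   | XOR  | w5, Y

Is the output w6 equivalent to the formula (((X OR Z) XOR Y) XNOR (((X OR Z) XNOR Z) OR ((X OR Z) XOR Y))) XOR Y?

w1 = X OR Z
w3 = w1 XOR Y = (X OR Z) XOR Y
w4 = Z OR w3 = Z OR ((X OR Z) XOR Y)
w5 = w3 XNOR w4 = ((X OR Z) XOR Y) XNOR (Z OR ((X OR Z) XOR Y))
w6 = w5 XOR Y = (((X OR Z) XOR Y) XNOR (Z OR ((X OR Z) XOR Y))) XOR Y
At X=0, Y=0, Z=0: circuit gives 1, formula gives 0.

No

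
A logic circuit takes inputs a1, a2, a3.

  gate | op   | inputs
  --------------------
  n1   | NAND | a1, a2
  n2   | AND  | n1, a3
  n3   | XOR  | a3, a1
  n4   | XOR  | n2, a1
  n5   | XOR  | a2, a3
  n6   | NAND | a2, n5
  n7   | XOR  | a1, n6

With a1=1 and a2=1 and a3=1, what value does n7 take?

n5 = 1 XOR 1 = 0
n6 = 1 NAND 0 = 1
n7 = 1 XOR 1 = 0

0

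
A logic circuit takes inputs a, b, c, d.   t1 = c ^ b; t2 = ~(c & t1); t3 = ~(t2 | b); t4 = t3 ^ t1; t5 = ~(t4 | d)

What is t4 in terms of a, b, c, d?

(~((~(c & (c ^ b))) | b)) ^ (c ^ b)

t1 = c ^ b
t2 = ~(c & t1) = ~(c & (c ^ b))
t3 = ~(t2 | b) = ~((~(c & (c ^ b))) | b)
t4 = t3 ^ t1 = (~((~(c & (c ^ b))) | b)) ^ (c ^ b)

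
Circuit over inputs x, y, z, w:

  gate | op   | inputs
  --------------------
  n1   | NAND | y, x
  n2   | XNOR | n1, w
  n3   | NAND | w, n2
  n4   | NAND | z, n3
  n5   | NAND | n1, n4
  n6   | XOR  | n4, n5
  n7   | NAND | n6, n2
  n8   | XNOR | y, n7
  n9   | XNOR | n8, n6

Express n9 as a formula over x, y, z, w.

(y XNOR (((z NAND (w NAND ((y NAND x) XNOR w))) XOR ((y NAND x) NAND (z NAND (w NAND ((y NAND x) XNOR w))))) NAND ((y NAND x) XNOR w))) XNOR ((z NAND (w NAND ((y NAND x) XNOR w))) XOR ((y NAND x) NAND (z NAND (w NAND ((y NAND x) XNOR w)))))

n1 = y NAND x
n2 = n1 XNOR w = (y NAND x) XNOR w
n3 = w NAND n2 = w NAND ((y NAND x) XNOR w)
n4 = z NAND n3 = z NAND (w NAND ((y NAND x) XNOR w))
n5 = n1 NAND n4 = (y NAND x) NAND (z NAND (w NAND ((y NAND x) XNOR w)))
n6 = n4 XOR n5 = (z NAND (w NAND ((y NAND x) XNOR w))) XOR ((y NAND x) NAND (z NAND (w NAND ((y NAND x) XNOR w))))
n7 = n6 NAND n2 = ((z NAND (w NAND ((y NAND x) XNOR w))) XOR ((y NAND x) NAND (z NAND (w NAND ((y NAND x) XNOR w))))) NAND ((y NAND x) XNOR w)
n8 = y XNOR n7 = y XNOR (((z NAND (w NAND ((y NAND x) XNOR w))) XOR ((y NAND x) NAND (z NAND (w NAND ((y NAND x) XNOR w))))) NAND ((y NAND x) XNOR w))
n9 = n8 XNOR n6 = (y XNOR (((z NAND (w NAND ((y NAND x) XNOR w))) XOR ((y NAND x) NAND (z NAND (w NAND ((y NAND x) XNOR w))))) NAND ((y NAND x) XNOR w))) XNOR ((z NAND (w NAND ((y NAND x) XNOR w))) XOR ((y NAND x) NAND (z NAND (w NAND ((y NAND x) XNOR w)))))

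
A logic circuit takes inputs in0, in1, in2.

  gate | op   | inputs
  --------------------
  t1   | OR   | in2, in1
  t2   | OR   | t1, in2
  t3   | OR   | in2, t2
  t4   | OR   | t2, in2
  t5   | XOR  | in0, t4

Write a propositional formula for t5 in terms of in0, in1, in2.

t1 = in2 OR in1
t2 = t1 OR in2 = (in2 OR in1) OR in2
t4 = t2 OR in2 = ((in2 OR in1) OR in2) OR in2
t5 = in0 XOR t4 = in0 XOR (((in2 OR in1) OR in2) OR in2)

in0 XOR (((in2 OR in1) OR in2) OR in2)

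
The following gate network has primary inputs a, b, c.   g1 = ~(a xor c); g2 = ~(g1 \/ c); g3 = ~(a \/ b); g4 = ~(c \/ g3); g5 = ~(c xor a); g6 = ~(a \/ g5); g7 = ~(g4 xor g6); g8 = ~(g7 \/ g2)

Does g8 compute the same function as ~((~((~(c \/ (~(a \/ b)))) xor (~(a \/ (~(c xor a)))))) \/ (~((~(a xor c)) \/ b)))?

No

g1 = ~(a xor c)
g2 = ~(g1 \/ c) = ~((~(a xor c)) \/ c)
g3 = ~(a \/ b)
g4 = ~(c \/ g3) = ~(c \/ (~(a \/ b)))
g5 = ~(c xor a)
g6 = ~(a \/ g5) = ~(a \/ (~(c xor a)))
g7 = ~(g4 xor g6) = ~((~(c \/ (~(a \/ b)))) xor (~(a \/ (~(c xor a)))))
g8 = ~(g7 \/ g2) = ~((~((~(c \/ (~(a \/ b)))) xor (~(a \/ (~(c xor a)))))) \/ (~((~(a xor c)) \/ c)))
At a=0, b=0, c=1: circuit gives 1, formula gives 0.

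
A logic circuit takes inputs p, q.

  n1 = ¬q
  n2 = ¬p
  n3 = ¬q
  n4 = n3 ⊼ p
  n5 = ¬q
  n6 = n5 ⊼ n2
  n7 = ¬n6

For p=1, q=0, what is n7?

0

n2 = ¬1 = 0
n5 = ¬0 = 1
n6 = 1 ⊼ 0 = 1
n7 = ¬1 = 0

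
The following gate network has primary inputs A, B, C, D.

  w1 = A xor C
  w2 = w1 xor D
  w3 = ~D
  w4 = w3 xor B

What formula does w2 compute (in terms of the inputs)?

w1 = A xor C
w2 = w1 xor D = (A xor C) xor D

(A xor C) xor D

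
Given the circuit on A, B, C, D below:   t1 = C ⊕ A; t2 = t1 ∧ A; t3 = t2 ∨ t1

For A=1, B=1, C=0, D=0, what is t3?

1

t1 = 0 ⊕ 1 = 1
t2 = 1 ∧ 1 = 1
t3 = 1 ∨ 1 = 1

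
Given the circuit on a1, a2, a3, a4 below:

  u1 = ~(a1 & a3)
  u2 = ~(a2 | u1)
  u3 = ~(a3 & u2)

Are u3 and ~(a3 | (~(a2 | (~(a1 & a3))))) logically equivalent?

No

u1 = ~(a1 & a3)
u2 = ~(a2 | u1) = ~(a2 | (~(a1 & a3)))
u3 = ~(a3 & u2) = ~(a3 & (~(a2 | (~(a1 & a3)))))
At a1=0, a2=0, a3=1, a4=0: circuit gives 1, formula gives 0.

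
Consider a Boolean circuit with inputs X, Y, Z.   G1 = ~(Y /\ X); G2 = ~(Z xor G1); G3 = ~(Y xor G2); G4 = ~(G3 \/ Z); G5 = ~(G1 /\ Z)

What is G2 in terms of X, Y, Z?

~(Z xor (~(Y /\ X)))

G1 = ~(Y /\ X)
G2 = ~(Z xor G1) = ~(Z xor (~(Y /\ X)))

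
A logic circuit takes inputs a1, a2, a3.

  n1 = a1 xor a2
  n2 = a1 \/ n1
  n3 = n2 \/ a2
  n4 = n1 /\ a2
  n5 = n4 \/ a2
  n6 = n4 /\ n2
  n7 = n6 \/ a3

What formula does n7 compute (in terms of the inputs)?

n1 = a1 xor a2
n2 = a1 \/ n1 = a1 \/ (a1 xor a2)
n4 = n1 /\ a2 = (a1 xor a2) /\ a2
n6 = n4 /\ n2 = ((a1 xor a2) /\ a2) /\ (a1 \/ (a1 xor a2))
n7 = n6 \/ a3 = (((a1 xor a2) /\ a2) /\ (a1 \/ (a1 xor a2))) \/ a3

(((a1 xor a2) /\ a2) /\ (a1 \/ (a1 xor a2))) \/ a3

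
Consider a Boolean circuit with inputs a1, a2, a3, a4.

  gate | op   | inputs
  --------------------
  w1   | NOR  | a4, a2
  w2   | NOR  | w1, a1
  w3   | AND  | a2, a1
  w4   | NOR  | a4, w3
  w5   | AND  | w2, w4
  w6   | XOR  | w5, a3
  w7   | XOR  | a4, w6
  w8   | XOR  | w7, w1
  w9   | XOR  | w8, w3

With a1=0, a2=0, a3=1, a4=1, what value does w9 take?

w1 = 1 NOR 0 = 0
w2 = 0 NOR 0 = 1
w3 = 0 AND 0 = 0
w4 = 1 NOR 0 = 0
w5 = 1 AND 0 = 0
w6 = 0 XOR 1 = 1
w7 = 1 XOR 1 = 0
w8 = 0 XOR 0 = 0
w9 = 0 XOR 0 = 0

0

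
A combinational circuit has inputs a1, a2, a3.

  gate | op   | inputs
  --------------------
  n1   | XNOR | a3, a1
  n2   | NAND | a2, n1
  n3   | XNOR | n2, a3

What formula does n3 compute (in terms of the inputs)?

n1 = a3 XNOR a1
n2 = a2 NAND n1 = a2 NAND (a3 XNOR a1)
n3 = n2 XNOR a3 = (a2 NAND (a3 XNOR a1)) XNOR a3

(a2 NAND (a3 XNOR a1)) XNOR a3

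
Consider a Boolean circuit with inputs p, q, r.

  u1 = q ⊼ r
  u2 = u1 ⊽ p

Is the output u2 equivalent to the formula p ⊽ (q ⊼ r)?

u1 = q ⊼ r
u2 = u1 ⊽ p = (q ⊼ r) ⊽ p
At p=0, q=0, r=0: circuit gives 0, formula gives 0.
At p=0, q=1, r=1: circuit gives 1, formula gives 1.
Agrees on all 8 inputs.

Yes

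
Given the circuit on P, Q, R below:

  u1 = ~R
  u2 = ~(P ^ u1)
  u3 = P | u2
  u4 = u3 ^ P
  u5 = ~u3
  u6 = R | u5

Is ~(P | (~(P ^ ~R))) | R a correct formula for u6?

u1 = ~R
u2 = ~(P ^ u1) = ~(P ^ ~R)
u3 = P | u2 = P | (~(P ^ ~R))
u5 = ~u3 = ~(P | (~(P ^ ~R)))
u6 = R | u5 = R | ~(P | (~(P ^ ~R)))
At P=1, Q=0, R=0: circuit gives 0, formula gives 0.
At P=0, Q=0, R=0: circuit gives 1, formula gives 1.
Agrees on all 8 inputs.

Yes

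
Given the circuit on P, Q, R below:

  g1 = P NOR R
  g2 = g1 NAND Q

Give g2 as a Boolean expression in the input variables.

g1 = P NOR R
g2 = g1 NAND Q = (P NOR R) NAND Q

(P NOR R) NAND Q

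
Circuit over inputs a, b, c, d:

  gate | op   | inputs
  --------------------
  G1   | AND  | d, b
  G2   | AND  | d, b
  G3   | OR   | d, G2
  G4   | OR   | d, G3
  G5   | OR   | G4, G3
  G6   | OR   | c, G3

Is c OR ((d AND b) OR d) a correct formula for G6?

G2 = d AND b
G3 = d OR G2 = d OR (d AND b)
G6 = c OR G3 = c OR (d OR (d AND b))
At a=0, b=0, c=0, d=0: circuit gives 0, formula gives 0.
At a=0, b=0, c=0, d=1: circuit gives 1, formula gives 1.
Agrees on all 16 inputs.

Yes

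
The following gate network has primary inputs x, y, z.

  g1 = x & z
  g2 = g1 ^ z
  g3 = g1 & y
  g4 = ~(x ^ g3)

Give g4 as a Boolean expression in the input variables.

~(x ^ ((x & z) & y))

g1 = x & z
g3 = g1 & y = (x & z) & y
g4 = ~(x ^ g3) = ~(x ^ ((x & z) & y))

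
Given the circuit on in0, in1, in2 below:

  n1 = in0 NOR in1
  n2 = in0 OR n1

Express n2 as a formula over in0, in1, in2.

in0 OR (in0 NOR in1)

n1 = in0 NOR in1
n2 = in0 OR n1 = in0 OR (in0 NOR in1)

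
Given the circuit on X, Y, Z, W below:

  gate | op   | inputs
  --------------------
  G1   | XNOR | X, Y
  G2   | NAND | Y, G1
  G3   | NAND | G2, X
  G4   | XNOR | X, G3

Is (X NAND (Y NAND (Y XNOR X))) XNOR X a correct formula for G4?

Yes

G1 = X XNOR Y
G2 = Y NAND G1 = Y NAND (X XNOR Y)
G3 = G2 NAND X = (Y NAND (X XNOR Y)) NAND X
G4 = X XNOR G3 = X XNOR ((Y NAND (X XNOR Y)) NAND X)
At X=0, Y=0, Z=0, W=0: circuit gives 0, formula gives 0.
At X=1, Y=1, Z=0, W=0: circuit gives 1, formula gives 1.
Agrees on all 16 inputs.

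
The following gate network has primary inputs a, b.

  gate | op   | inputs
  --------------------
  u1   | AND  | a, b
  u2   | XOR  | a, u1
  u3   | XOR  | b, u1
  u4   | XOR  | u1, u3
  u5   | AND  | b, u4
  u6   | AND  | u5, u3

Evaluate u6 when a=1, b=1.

0

u1 = 1 AND 1 = 1
u3 = 1 XOR 1 = 0
u4 = 1 XOR 0 = 1
u5 = 1 AND 1 = 1
u6 = 1 AND 0 = 0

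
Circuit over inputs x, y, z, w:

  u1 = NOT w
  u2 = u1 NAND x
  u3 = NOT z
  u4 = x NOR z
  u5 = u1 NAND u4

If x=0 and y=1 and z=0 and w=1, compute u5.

u1 = NOT 1 = 0
u4 = 0 NOR 0 = 1
u5 = 0 NAND 1 = 1

1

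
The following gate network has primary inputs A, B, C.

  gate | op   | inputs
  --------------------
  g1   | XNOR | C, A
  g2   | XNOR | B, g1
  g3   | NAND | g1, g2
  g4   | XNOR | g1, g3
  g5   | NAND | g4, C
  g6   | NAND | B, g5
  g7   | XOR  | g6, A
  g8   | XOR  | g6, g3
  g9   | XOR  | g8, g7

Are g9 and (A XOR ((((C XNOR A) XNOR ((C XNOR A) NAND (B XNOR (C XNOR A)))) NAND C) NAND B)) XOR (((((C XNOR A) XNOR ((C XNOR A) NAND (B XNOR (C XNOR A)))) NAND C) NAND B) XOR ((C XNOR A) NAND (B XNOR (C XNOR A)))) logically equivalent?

g1 = C XNOR A
g2 = B XNOR g1 = B XNOR (C XNOR A)
g3 = g1 NAND g2 = (C XNOR A) NAND (B XNOR (C XNOR A))
g4 = g1 XNOR g3 = (C XNOR A) XNOR ((C XNOR A) NAND (B XNOR (C XNOR A)))
g5 = g4 NAND C = ((C XNOR A) XNOR ((C XNOR A) NAND (B XNOR (C XNOR A)))) NAND C
g6 = B NAND g5 = B NAND (((C XNOR A) XNOR ((C XNOR A) NAND (B XNOR (C XNOR A)))) NAND C)
g7 = g6 XOR A = (B NAND (((C XNOR A) XNOR ((C XNOR A) NAND (B XNOR (C XNOR A)))) NAND C)) XOR A
g8 = g6 XOR g3 = (B NAND (((C XNOR A) XNOR ((C XNOR A) NAND (B XNOR (C XNOR A)))) NAND C)) XOR ((C XNOR A) NAND (B XNOR (C XNOR A)))
g9 = g8 XOR g7 = ((B NAND (((C XNOR A) XNOR ((C XNOR A) NAND (B XNOR (C XNOR A)))) NAND C)) XOR ((C XNOR A) NAND (B XNOR (C XNOR A)))) XOR ((B NAND (((C XNOR A) XNOR ((C XNOR A) NAND (B XNOR (C XNOR A)))) NAND C)) XOR A)
At A=0, B=1, C=0: circuit gives 0, formula gives 0.
At A=0, B=0, C=0: circuit gives 1, formula gives 1.
Agrees on all 8 inputs.

Yes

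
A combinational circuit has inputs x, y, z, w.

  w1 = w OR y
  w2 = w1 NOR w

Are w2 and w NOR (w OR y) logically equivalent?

w1 = w OR y
w2 = w1 NOR w = (w OR y) NOR w
At x=0, y=0, z=0, w=1: circuit gives 0, formula gives 0.
At x=0, y=0, z=0, w=0: circuit gives 1, formula gives 1.
Agrees on all 16 inputs.

Yes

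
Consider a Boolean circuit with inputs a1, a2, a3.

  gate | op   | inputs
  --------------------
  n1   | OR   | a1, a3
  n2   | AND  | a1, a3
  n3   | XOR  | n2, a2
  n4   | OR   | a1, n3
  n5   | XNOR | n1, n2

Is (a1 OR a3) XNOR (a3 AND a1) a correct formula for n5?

n1 = a1 OR a3
n2 = a1 AND a3
n5 = n1 XNOR n2 = (a1 OR a3) XNOR (a1 AND a3)
At a1=0, a2=0, a3=1: circuit gives 0, formula gives 0.
At a1=0, a2=0, a3=0: circuit gives 1, formula gives 1.
Agrees on all 8 inputs.

Yes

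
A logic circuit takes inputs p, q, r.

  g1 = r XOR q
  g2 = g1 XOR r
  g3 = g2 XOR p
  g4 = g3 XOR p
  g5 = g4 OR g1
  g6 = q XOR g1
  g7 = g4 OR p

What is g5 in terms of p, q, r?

g1 = r XOR q
g2 = g1 XOR r = (r XOR q) XOR r
g3 = g2 XOR p = ((r XOR q) XOR r) XOR p
g4 = g3 XOR p = (((r XOR q) XOR r) XOR p) XOR p
g5 = g4 OR g1 = ((((r XOR q) XOR r) XOR p) XOR p) OR (r XOR q)

((((r XOR q) XOR r) XOR p) XOR p) OR (r XOR q)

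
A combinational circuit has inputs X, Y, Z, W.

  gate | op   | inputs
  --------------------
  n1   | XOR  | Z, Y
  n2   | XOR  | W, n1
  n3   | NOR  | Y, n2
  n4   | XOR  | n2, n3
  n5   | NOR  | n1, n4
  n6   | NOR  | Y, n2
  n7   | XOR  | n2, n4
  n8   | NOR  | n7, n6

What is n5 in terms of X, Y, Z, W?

(Z XOR Y) NOR ((W XOR (Z XOR Y)) XOR (Y NOR (W XOR (Z XOR Y))))

n1 = Z XOR Y
n2 = W XOR n1 = W XOR (Z XOR Y)
n3 = Y NOR n2 = Y NOR (W XOR (Z XOR Y))
n4 = n2 XOR n3 = (W XOR (Z XOR Y)) XOR (Y NOR (W XOR (Z XOR Y)))
n5 = n1 NOR n4 = (Z XOR Y) NOR ((W XOR (Z XOR Y)) XOR (Y NOR (W XOR (Z XOR Y))))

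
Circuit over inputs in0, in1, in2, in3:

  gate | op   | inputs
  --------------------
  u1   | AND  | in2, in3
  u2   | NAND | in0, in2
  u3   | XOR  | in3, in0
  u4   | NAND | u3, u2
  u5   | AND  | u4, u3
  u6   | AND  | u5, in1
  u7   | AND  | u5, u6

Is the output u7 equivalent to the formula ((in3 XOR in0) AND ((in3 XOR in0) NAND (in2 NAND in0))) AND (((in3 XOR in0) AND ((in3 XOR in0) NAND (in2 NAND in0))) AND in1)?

u2 = in0 NAND in2
u3 = in3 XOR in0
u4 = u3 NAND u2 = (in3 XOR in0) NAND (in0 NAND in2)
u5 = u4 AND u3 = ((in3 XOR in0) NAND (in0 NAND in2)) AND (in3 XOR in0)
u6 = u5 AND in1 = (((in3 XOR in0) NAND (in0 NAND in2)) AND (in3 XOR in0)) AND in1
u7 = u5 AND u6 = (((in3 XOR in0) NAND (in0 NAND in2)) AND (in3 XOR in0)) AND ((((in3 XOR in0) NAND (in0 NAND in2)) AND (in3 XOR in0)) AND in1)
At in0=0, in1=0, in2=0, in3=0: circuit gives 0, formula gives 0.
At in0=1, in1=1, in2=1, in3=0: circuit gives 1, formula gives 1.
Agrees on all 16 inputs.

Yes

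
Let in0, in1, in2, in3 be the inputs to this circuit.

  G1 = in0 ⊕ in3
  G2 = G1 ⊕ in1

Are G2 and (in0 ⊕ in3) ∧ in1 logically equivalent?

No

G1 = in0 ⊕ in3
G2 = G1 ⊕ in1 = (in0 ⊕ in3) ⊕ in1
At in0=0, in1=0, in2=0, in3=1: circuit gives 1, formula gives 0.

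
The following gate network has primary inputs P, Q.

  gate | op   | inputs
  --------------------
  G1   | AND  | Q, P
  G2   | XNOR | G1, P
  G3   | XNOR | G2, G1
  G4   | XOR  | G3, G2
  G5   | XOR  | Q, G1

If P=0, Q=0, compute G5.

G1 = 0 AND 0 = 0
G5 = 0 XOR 0 = 0

0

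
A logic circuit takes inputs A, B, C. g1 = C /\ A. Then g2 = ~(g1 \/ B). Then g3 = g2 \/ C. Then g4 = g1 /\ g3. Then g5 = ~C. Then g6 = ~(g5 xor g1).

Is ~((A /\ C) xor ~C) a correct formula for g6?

g1 = C /\ A
g5 = ~C
g6 = ~(g5 xor g1) = ~(~C xor (C /\ A))
At A=0, B=0, C=0: circuit gives 0, formula gives 0.
At A=0, B=0, C=1: circuit gives 1, formula gives 1.
Agrees on all 8 inputs.

Yes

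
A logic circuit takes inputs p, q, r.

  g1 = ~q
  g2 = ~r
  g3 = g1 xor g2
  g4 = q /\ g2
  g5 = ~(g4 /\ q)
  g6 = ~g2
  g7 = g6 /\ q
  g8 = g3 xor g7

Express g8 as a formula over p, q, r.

(~q xor ~r) xor (~~r /\ q)

g1 = ~q
g2 = ~r
g3 = g1 xor g2 = ~q xor ~r
g6 = ~g2 = ~~r
g7 = g6 /\ q = ~~r /\ q
g8 = g3 xor g7 = (~q xor ~r) xor (~~r /\ q)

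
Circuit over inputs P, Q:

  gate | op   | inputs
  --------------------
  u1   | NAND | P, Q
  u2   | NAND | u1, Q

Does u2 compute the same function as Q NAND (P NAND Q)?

u1 = P NAND Q
u2 = u1 NAND Q = (P NAND Q) NAND Q
At P=0, Q=1: circuit gives 0, formula gives 0.
At P=0, Q=0: circuit gives 1, formula gives 1.
Agrees on all 4 inputs.

Yes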